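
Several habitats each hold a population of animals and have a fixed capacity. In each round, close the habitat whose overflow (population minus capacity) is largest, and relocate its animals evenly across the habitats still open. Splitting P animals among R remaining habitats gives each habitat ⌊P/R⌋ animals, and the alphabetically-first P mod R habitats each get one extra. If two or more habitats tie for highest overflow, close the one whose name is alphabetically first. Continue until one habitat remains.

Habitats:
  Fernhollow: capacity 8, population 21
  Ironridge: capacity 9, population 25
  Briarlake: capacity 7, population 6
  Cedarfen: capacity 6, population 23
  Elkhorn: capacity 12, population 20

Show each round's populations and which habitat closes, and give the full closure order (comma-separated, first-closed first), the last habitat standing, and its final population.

Round 1: Briarlake=6 Cedarfen=23 Elkhorn=20 Fernhollow=21 Ironridge=25 → close Cedarfen (overflow 17)
  23÷4 = 5 each, +1 to first 3
Round 2: Briarlake=12 Elkhorn=26 Fernhollow=27 Ironridge=30 → close Ironridge (overflow 21)
  30÷3 = 10 each, +1 to first 0
Round 3: Briarlake=22 Elkhorn=36 Fernhollow=37 → close Fernhollow (overflow 29)
  37÷2 = 18 each, +1 to first 1
Round 4: Briarlake=41 Elkhorn=54 → close Elkhorn (overflow 42)
  54÷1 = 54 each, +1 to first 0

Closure order: Cedarfen, Ironridge, Fernhollow, Elkhorn
Last habitat: Briarlake with 95 animals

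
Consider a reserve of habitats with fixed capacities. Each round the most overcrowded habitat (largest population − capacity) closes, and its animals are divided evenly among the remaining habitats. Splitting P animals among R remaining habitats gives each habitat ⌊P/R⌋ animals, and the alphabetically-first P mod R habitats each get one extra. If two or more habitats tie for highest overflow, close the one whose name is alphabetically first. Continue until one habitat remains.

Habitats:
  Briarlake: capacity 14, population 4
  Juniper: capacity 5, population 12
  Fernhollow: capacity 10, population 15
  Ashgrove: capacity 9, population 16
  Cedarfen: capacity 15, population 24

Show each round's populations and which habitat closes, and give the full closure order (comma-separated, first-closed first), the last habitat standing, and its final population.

Round 1: Ashgrove=16 Briarlake=4 Cedarfen=24 Fernhollow=15 Juniper=12 → close Cedarfen (overflow 9)
  24÷4 = 6 each, +1 to first 0
Round 2: Ashgrove=22 Briarlake=10 Fernhollow=21 Juniper=18 → close Ashgrove (overflow 13)
  22÷3 = 7 each, +1 to first 1
Round 3: Briarlake=18 Fernhollow=28 Juniper=25 → close Juniper (overflow 20)
  25÷2 = 12 each, +1 to first 1
Round 4: Briarlake=31 Fernhollow=40 → close Fernhollow (overflow 30)
  40÷1 = 40 each, +1 to first 0

Closure order: Cedarfen, Ashgrove, Juniper, Fernhollow
Last habitat: Briarlake with 71 animals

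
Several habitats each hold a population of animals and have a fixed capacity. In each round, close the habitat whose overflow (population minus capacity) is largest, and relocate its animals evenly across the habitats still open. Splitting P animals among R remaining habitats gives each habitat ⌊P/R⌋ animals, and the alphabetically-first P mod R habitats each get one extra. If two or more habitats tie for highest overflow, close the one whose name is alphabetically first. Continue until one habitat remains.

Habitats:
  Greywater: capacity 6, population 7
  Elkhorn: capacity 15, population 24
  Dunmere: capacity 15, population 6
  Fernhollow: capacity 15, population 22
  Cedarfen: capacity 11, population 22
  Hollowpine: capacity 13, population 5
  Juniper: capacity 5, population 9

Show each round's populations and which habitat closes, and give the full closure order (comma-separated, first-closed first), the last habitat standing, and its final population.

Round 1: Cedarfen=22 Dunmere=6 Elkhorn=24 Fernhollow=22 Greywater=7 Hollowpine=5 Juniper=9 → close Cedarfen (overflow 11)
  22÷6 = 3 each, +1 to first 4
Round 2: Dunmere=10 Elkhorn=28 Fernhollow=26 Greywater=11 Hollowpine=8 Juniper=12 → close Elkhorn (overflow 13)
  28÷5 = 5 each, +1 to first 3
Round 3: Dunmere=16 Fernhollow=32 Greywater=17 Hollowpine=13 Juniper=17 → close Fernhollow (overflow 17)
  32÷4 = 8 each, +1 to first 0
Round 4: Dunmere=24 Greywater=25 Hollowpine=21 Juniper=25 → close Juniper (overflow 20)
  25÷3 = 8 each, +1 to first 1
Round 5: Dunmere=33 Greywater=33 Hollowpine=29 → close Greywater (overflow 27)
  33÷2 = 16 each, +1 to first 1
Round 6: Dunmere=50 Hollowpine=45 → close Dunmere (overflow 35)
  50÷1 = 50 each, +1 to first 0

Closure order: Cedarfen, Elkhorn, Fernhollow, Juniper, Greywater, Dunmere
Last habitat: Hollowpine with 95 animals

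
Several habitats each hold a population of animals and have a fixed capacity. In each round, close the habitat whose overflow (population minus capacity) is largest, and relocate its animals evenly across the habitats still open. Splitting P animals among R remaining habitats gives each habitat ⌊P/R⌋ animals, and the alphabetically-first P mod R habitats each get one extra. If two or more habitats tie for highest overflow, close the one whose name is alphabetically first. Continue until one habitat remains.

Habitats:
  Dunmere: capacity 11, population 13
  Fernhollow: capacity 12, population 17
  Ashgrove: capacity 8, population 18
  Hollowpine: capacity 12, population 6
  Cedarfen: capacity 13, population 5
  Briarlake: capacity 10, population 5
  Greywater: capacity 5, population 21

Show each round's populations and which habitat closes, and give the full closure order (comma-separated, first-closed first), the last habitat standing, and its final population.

Round 1: Ashgrove=18 Briarlake=5 Cedarfen=5 Dunmere=13 Fernhollow=17 Greywater=21 Hollowpine=6 → close Greywater (overflow 16)
  21÷6 = 3 each, +1 to first 3
Round 2: Ashgrove=22 Briarlake=9 Cedarfen=9 Dunmere=16 Fernhollow=20 Hollowpine=9 → close Ashgrove (overflow 14)
  22÷5 = 4 each, +1 to first 2
Round 3: Briarlake=14 Cedarfen=14 Dunmere=20 Fernhollow=24 Hollowpine=13 → close Fernhollow (overflow 12)
  24÷4 = 6 each, +1 to first 0
Round 4: Briarlake=20 Cedarfen=20 Dunmere=26 Hollowpine=19 → close Dunmere (overflow 15)
  26÷3 = 8 each, +1 to first 2
Round 5: Briarlake=29 Cedarfen=29 Hollowpine=27 → close Briarlake (overflow 19)
  29÷2 = 14 each, +1 to first 1
Round 6: Cedarfen=44 Hollowpine=41 → close Cedarfen (overflow 31)
  44÷1 = 44 each, +1 to first 0

Closure order: Greywater, Ashgrove, Fernhollow, Dunmere, Briarlake, Cedarfen
Last habitat: Hollowpine with 85 animals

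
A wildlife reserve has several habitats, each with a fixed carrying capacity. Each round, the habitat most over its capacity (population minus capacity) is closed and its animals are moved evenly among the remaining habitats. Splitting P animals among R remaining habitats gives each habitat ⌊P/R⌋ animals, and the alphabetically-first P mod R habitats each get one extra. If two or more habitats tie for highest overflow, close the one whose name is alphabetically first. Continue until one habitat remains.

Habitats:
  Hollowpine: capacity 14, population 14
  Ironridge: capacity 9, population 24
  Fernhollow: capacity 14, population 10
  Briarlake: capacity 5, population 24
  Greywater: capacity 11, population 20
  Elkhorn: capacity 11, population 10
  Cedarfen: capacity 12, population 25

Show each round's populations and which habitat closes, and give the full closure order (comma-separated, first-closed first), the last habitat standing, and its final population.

Round 1: Briarlake=24 Cedarfen=25 Elkhorn=10 Fernhollow=10 Greywater=20 Hollowpine=14 Ironridge=24 → close Briarlake (overflow 19)
  24÷6 = 4 each, +1 to first 0
Round 2: Cedarfen=29 Elkhorn=14 Fernhollow=14 Greywater=24 Hollowpine=18 Ironridge=28 → close Ironridge (overflow 19)
  28÷5 = 5 each, +1 to first 3
Round 3: Cedarfen=35 Elkhorn=20 Fernhollow=20 Greywater=29 Hollowpine=23 → close Cedarfen (overflow 23)
  35÷4 = 8 each, +1 to first 3
Round 4: Elkhorn=29 Fernhollow=29 Greywater=38 Hollowpine=31 → close Greywater (overflow 27)
  38÷3 = 12 each, +1 to first 2
Round 5: Elkhorn=42 Fernhollow=42 Hollowpine=43 → close Elkhorn (overflow 31)
  42÷2 = 21 each, +1 to first 0
Round 6: Fernhollow=63 Hollowpine=64 → close Hollowpine (overflow 50)
  64÷1 = 64 each, +1 to first 0

Closure order: Briarlake, Ironridge, Cedarfen, Greywater, Elkhorn, Hollowpine
Last habitat: Fernhollow with 127 animals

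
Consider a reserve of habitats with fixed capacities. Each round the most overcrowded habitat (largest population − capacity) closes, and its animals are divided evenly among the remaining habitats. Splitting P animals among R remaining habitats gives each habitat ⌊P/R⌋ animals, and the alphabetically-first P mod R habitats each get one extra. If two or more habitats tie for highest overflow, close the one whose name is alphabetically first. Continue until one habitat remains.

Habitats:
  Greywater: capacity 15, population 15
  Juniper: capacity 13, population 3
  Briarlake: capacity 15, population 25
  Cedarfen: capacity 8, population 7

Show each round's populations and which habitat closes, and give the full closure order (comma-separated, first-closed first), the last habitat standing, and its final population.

Round 1: Briarlake=25 Cedarfen=7 Greywater=15 Juniper=3 → close Briarlake (overflow 10)
  25÷3 = 8 each, +1 to first 1
Round 2: Cedarfen=16 Greywater=23 Juniper=11 → close Cedarfen (overflow 8)
  16÷2 = 8 each, +1 to first 0
Round 3: Greywater=31 Juniper=19 → close Greywater (overflow 16)
  31÷1 = 31 each, +1 to first 0

Closure order: Briarlake, Cedarfen, Greywater
Last habitat: Juniper with 50 animals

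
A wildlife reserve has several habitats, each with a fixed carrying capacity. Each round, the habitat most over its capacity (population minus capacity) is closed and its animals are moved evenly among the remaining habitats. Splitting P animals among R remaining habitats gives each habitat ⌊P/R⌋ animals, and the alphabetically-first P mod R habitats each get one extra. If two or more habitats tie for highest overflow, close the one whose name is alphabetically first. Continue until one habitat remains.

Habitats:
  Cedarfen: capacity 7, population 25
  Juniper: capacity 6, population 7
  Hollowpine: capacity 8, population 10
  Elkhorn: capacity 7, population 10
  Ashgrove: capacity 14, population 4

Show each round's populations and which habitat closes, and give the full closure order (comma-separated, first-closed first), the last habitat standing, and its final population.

Round 1: Ashgrove=4 Cedarfen=25 Elkhorn=10 Hollowpine=10 Juniper=7 → close Cedarfen (overflow 18)
  25÷4 = 6 each, +1 to first 1
Round 2: Ashgrove=11 Elkhorn=16 Hollowpine=16 Juniper=13 → close Elkhorn (overflow 9)
  16÷3 = 5 each, +1 to first 1
Round 3: Ashgrove=17 Hollowpine=21 Juniper=18 → close Hollowpine (overflow 13)
  21÷2 = 10 each, +1 to first 1
Round 4: Ashgrove=28 Juniper=28 → close Juniper (overflow 22)
  28÷1 = 28 each, +1 to first 0

Closure order: Cedarfen, Elkhorn, Hollowpine, Juniper
Last habitat: Ashgrove with 56 animals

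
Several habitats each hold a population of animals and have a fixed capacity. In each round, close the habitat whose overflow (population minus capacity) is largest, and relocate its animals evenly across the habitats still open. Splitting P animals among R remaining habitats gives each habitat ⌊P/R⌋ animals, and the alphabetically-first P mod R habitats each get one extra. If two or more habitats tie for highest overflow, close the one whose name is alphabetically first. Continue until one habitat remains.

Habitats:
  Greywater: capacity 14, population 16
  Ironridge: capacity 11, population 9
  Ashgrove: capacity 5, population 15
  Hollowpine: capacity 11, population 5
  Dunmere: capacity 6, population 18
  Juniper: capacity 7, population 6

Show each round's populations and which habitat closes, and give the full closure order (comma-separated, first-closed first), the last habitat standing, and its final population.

Round 1: Ashgrove=15 Dunmere=18 Greywater=16 Hollowpine=5 Ironridge=9 Juniper=6 → close Dunmere (overflow 12)
  18÷5 = 3 each, +1 to first 3
Round 2: Ashgrove=19 Greywater=20 Hollowpine=9 Ironridge=12 Juniper=9 → close Ashgrove (overflow 14)
  19÷4 = 4 each, +1 to first 3
Round 3: Greywater=25 Hollowpine=14 Ironridge=17 Juniper=13 → close Greywater (overflow 11)
  25÷3 = 8 each, +1 to first 1
Round 4: Hollowpine=23 Ironridge=25 Juniper=21 → close Ironridge (overflow 14)
  25÷2 = 12 each, +1 to first 1
Round 5: Hollowpine=36 Juniper=33 → close Juniper (overflow 26)
  33÷1 = 33 each, +1 to first 0

Closure order: Dunmere, Ashgrove, Greywater, Ironridge, Juniper
Last habitat: Hollowpine with 69 animals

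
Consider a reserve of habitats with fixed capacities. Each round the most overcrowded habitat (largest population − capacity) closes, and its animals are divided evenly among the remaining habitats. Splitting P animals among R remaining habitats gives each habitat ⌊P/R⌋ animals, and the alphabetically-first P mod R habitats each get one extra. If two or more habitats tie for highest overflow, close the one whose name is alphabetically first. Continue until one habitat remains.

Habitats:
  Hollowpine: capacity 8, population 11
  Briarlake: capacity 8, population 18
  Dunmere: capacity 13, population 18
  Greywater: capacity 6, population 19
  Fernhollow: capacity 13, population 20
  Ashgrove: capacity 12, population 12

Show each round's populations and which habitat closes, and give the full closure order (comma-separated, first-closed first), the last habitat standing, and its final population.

Round 1: Ashgrove=12 Briarlake=18 Dunmere=18 Fernhollow=20 Greywater=19 Hollowpine=11 → close Greywater (overflow 13)
  19÷5 = 3 each, +1 to first 4
Round 2: Ashgrove=16 Briarlake=22 Dunmere=22 Fernhollow=24 Hollowpine=14 → close Briarlake (overflow 14)
  22÷4 = 5 each, +1 to first 2
Round 3: Ashgrove=22 Dunmere=28 Fernhollow=29 Hollowpine=19 → close Fernhollow (overflow 16)
  29÷3 = 9 each, +1 to first 2
Round 4: Ashgrove=32 Dunmere=38 Hollowpine=28 → close Dunmere (overflow 25)
  38÷2 = 19 each, +1 to first 0
Round 5: Ashgrove=51 Hollowpine=47 → close Ashgrove (overflow 39)
  51÷1 = 51 each, +1 to first 0

Closure order: Greywater, Briarlake, Fernhollow, Dunmere, Ashgrove
Last habitat: Hollowpine with 98 animals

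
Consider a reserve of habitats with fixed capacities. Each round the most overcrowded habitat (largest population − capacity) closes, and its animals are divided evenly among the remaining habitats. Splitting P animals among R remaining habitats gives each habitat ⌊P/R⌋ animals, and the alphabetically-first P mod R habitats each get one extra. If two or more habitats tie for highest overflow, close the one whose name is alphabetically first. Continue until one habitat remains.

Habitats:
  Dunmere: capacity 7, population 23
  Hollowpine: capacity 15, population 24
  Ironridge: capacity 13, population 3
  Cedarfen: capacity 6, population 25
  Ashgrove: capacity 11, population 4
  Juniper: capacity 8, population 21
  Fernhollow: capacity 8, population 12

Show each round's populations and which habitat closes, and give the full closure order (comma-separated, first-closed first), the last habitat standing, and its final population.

Round 1: Ashgrove=4 Cedarfen=25 Dunmere=23 Fernhollow=12 Hollowpine=24 Ironridge=3 Juniper=21 → close Cedarfen (overflow 19)
  25÷6 = 4 each, +1 to first 1
Round 2: Ashgrove=9 Dunmere=27 Fernhollow=16 Hollowpine=28 Ironridge=7 Juniper=25 → close Dunmere (overflow 20)
  27÷5 = 5 each, +1 to first 2
Round 3: Ashgrove=15 Fernhollow=22 Hollowpine=33 Ironridge=12 Juniper=30 → close Juniper (overflow 22)
  30÷4 = 7 each, +1 to first 2
Round 4: Ashgrove=23 Fernhollow=30 Hollowpine=40 Ironridge=19 → close Hollowpine (overflow 25)
  40÷3 = 13 each, +1 to first 1
Round 5: Ashgrove=37 Fernhollow=43 Ironridge=32 → close Fernhollow (overflow 35)
  43÷2 = 21 each, +1 to first 1
Round 6: Ashgrove=59 Ironridge=53 → close Ashgrove (overflow 48)
  59÷1 = 59 each, +1 to first 0

Closure order: Cedarfen, Dunmere, Juniper, Hollowpine, Fernhollow, Ashgrove
Last habitat: Ironridge with 112 animals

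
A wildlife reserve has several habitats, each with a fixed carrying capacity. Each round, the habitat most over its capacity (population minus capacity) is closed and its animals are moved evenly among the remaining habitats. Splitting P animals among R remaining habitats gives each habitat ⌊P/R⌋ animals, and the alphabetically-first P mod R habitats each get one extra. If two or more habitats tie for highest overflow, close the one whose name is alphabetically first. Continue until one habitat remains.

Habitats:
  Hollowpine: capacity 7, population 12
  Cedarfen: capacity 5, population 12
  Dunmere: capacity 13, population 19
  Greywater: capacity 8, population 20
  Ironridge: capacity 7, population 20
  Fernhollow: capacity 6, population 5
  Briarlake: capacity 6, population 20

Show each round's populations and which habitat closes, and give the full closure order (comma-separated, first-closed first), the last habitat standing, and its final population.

Closure order: Briarlake, Ironridge, Greywater, Cedarfen, Dunmere, Hollowpine
Last habitat: Fernhollow with 108 animals

Round 1: Briarlake=20 Cedarfen=12 Dunmere=19 Fernhollow=5 Greywater=20 Hollowpine=12 Ironridge=20 → close Briarlake (overflow 14)
  20÷6 = 3 each, +1 to first 2
Round 2: Cedarfen=16 Dunmere=23 Fernhollow=8 Greywater=23 Hollowpine=15 Ironridge=23 → close Ironridge (overflow 16)
  23÷5 = 4 each, +1 to first 3
Round 3: Cedarfen=21 Dunmere=28 Fernhollow=13 Greywater=27 Hollowpine=19 → close Greywater (overflow 19)
  27÷4 = 6 each, +1 to first 3
Round 4: Cedarfen=28 Dunmere=35 Fernhollow=20 Hollowpine=25 → close Cedarfen (overflow 23)
  28÷3 = 9 each, +1 to first 1
Round 5: Dunmere=45 Fernhollow=29 Hollowpine=34 → close Dunmere (overflow 32)
  45÷2 = 22 each, +1 to first 1
Round 6: Fernhollow=52 Hollowpine=56 → close Hollowpine (overflow 49)
  56÷1 = 56 each, +1 to first 0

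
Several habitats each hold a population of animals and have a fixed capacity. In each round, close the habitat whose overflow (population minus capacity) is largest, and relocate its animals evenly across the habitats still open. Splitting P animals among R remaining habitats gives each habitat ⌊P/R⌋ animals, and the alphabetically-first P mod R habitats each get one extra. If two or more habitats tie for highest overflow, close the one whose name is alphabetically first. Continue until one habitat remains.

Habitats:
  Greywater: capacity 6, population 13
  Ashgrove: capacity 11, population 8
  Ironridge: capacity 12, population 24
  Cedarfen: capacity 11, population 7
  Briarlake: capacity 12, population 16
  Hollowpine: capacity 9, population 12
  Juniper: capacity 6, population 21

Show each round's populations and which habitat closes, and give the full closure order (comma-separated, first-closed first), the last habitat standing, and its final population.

Closure order: Juniper, Ironridge, Greywater, Briarlake, Hollowpine, Ashgrove
Last habitat: Cedarfen with 101 animals

Round 1: Ashgrove=8 Briarlake=16 Cedarfen=7 Greywater=13 Hollowpine=12 Ironridge=24 Juniper=21 → close Juniper (overflow 15)
  21÷6 = 3 each, +1 to first 3
Round 2: Ashgrove=12 Briarlake=20 Cedarfen=11 Greywater=16 Hollowpine=15 Ironridge=27 → close Ironridge (overflow 15)
  27÷5 = 5 each, +1 to first 2
Round 3: Ashgrove=18 Briarlake=26 Cedarfen=16 Greywater=21 Hollowpine=20 → close Greywater (overflow 15)
  21÷4 = 5 each, +1 to first 1
Round 4: Ashgrove=24 Briarlake=31 Cedarfen=21 Hollowpine=25 → close Briarlake (overflow 19)
  31÷3 = 10 each, +1 to first 1
Round 5: Ashgrove=35 Cedarfen=31 Hollowpine=35 → close Hollowpine (overflow 26)
  35÷2 = 17 each, +1 to first 1
Round 6: Ashgrove=53 Cedarfen=48 → close Ashgrove (overflow 42)
  53÷1 = 53 each, +1 to first 0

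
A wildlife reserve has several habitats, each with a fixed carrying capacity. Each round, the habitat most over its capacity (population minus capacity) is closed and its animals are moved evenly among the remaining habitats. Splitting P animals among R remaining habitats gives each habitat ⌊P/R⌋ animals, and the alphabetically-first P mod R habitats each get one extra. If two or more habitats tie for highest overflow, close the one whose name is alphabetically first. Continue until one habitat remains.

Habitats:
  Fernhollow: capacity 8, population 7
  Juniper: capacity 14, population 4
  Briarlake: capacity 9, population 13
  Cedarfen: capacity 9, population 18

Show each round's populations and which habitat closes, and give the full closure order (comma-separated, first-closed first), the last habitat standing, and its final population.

Round 1: Briarlake=13 Cedarfen=18 Fernhollow=7 Juniper=4 → close Cedarfen (overflow 9)
  18÷3 = 6 each, +1 to first 0
Round 2: Briarlake=19 Fernhollow=13 Juniper=10 → close Briarlake (overflow 10)
  19÷2 = 9 each, +1 to first 1
Round 3: Fernhollow=23 Juniper=19 → close Fernhollow (overflow 15)
  23÷1 = 23 each, +1 to first 0

Closure order: Cedarfen, Briarlake, Fernhollow
Last habitat: Juniper with 42 animals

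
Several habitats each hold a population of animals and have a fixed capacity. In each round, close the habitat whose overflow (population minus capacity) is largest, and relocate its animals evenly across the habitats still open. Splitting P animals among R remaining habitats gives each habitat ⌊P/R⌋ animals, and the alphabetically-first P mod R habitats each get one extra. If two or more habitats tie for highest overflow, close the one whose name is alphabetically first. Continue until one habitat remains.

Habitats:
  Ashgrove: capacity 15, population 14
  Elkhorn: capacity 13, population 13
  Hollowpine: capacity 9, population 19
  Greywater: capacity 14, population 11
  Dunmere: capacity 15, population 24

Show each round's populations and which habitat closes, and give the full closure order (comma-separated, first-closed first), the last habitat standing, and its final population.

Closure order: Hollowpine, Dunmere, Elkhorn, Ashgrove
Last habitat: Greywater with 81 animals

Round 1: Ashgrove=14 Dunmere=24 Elkhorn=13 Greywater=11 Hollowpine=19 → close Hollowpine (overflow 10)
  19÷4 = 4 each, +1 to first 3
Round 2: Ashgrove=19 Dunmere=29 Elkhorn=18 Greywater=15 → close Dunmere (overflow 14)
  29÷3 = 9 each, +1 to first 2
Round 3: Ashgrove=29 Elkhorn=28 Greywater=24 → close Elkhorn (overflow 15)
  28÷2 = 14 each, +1 to first 0
Round 4: Ashgrove=43 Greywater=38 → close Ashgrove (overflow 28)
  43÷1 = 43 each, +1 to first 0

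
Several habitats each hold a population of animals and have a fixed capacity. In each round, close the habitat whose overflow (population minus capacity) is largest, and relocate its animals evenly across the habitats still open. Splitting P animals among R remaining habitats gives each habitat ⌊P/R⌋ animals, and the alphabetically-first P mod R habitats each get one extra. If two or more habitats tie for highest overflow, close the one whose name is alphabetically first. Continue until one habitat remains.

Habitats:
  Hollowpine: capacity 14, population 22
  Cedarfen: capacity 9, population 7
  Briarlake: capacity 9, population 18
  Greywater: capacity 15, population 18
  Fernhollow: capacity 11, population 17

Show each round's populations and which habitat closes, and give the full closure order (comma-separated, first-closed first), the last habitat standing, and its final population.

Round 1: Briarlake=18 Cedarfen=7 Fernhollow=17 Greywater=18 Hollowpine=22 → close Briarlake (overflow 9)
  18÷4 = 4 each, +1 to first 2
Round 2: Cedarfen=12 Fernhollow=22 Greywater=22 Hollowpine=26 → close Hollowpine (overflow 12)
  26÷3 = 8 each, +1 to first 2
Round 3: Cedarfen=21 Fernhollow=31 Greywater=30 → close Fernhollow (overflow 20)
  31÷2 = 15 each, +1 to first 1
Round 4: Cedarfen=37 Greywater=45 → close Greywater (overflow 30)
  45÷1 = 45 each, +1 to first 0

Closure order: Briarlake, Hollowpine, Fernhollow, Greywater
Last habitat: Cedarfen with 82 animals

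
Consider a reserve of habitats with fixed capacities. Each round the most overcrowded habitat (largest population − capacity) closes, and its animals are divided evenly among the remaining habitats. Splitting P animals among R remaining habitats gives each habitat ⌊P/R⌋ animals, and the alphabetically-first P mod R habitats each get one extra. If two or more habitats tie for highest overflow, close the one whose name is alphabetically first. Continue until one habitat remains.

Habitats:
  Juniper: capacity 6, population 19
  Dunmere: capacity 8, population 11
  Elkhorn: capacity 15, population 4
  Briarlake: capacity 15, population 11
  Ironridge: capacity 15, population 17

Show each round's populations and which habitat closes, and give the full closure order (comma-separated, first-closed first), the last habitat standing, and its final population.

Round 1: Briarlake=11 Dunmere=11 Elkhorn=4 Ironridge=17 Juniper=19 → close Juniper (overflow 13)
  19÷4 = 4 each, +1 to first 3
Round 2: Briarlake=16 Dunmere=16 Elkhorn=9 Ironridge=21 → close Dunmere (overflow 8)
  16÷3 = 5 each, +1 to first 1
Round 3: Briarlake=22 Elkhorn=14 Ironridge=26 → close Ironridge (overflow 11)
  26÷2 = 13 each, +1 to first 0
Round 4: Briarlake=35 Elkhorn=27 → close Briarlake (overflow 20)
  35÷1 = 35 each, +1 to first 0

Closure order: Juniper, Dunmere, Ironridge, Briarlake
Last habitat: Elkhorn with 62 animals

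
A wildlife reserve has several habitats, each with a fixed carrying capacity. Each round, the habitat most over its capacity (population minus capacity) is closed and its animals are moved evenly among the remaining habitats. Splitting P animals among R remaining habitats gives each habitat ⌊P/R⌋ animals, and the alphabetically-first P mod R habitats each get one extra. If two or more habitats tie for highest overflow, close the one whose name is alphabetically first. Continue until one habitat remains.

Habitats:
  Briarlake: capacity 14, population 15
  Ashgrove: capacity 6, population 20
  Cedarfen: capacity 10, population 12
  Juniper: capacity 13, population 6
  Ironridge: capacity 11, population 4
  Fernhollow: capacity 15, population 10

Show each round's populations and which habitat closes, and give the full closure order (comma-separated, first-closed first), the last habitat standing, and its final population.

Round 1: Ashgrove=20 Briarlake=15 Cedarfen=12 Fernhollow=10 Ironridge=4 Juniper=6 → close Ashgrove (overflow 14)
  20÷5 = 4 each, +1 to first 0
Round 2: Briarlake=19 Cedarfen=16 Fernhollow=14 Ironridge=8 Juniper=10 → close Cedarfen (overflow 6)
  16÷4 = 4 each, +1 to first 0
Round 3: Briarlake=23 Fernhollow=18 Ironridge=12 Juniper=14 → close Briarlake (overflow 9)
  23÷3 = 7 each, +1 to first 2
Round 4: Fernhollow=26 Ironridge=20 Juniper=21 → close Fernhollow (overflow 11)
  26÷2 = 13 each, +1 to first 0
Round 5: Ironridge=33 Juniper=34 → close Ironridge (overflow 22)
  33÷1 = 33 each, +1 to first 0

Closure order: Ashgrove, Cedarfen, Briarlake, Fernhollow, Ironridge
Last habitat: Juniper with 67 animals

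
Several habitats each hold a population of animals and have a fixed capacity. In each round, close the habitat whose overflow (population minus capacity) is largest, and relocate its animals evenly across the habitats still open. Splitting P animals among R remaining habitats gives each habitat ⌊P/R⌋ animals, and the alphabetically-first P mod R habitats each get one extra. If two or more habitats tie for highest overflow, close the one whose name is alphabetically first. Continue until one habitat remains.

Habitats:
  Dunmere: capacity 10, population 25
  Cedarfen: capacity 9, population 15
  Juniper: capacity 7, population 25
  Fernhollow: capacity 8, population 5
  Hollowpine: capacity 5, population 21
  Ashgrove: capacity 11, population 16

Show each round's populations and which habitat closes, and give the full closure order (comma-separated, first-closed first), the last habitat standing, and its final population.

Round 1: Ashgrove=16 Cedarfen=15 Dunmere=25 Fernhollow=5 Hollowpine=21 Juniper=25 → close Juniper (overflow 18)
  25÷5 = 5 each, +1 to first 0
Round 2: Ashgrove=21 Cedarfen=20 Dunmere=30 Fernhollow=10 Hollowpine=26 → close Hollowpine (overflow 21)
  26÷4 = 6 each, +1 to first 2
Round 3: Ashgrove=28 Cedarfen=27 Dunmere=36 Fernhollow=16 → close Dunmere (overflow 26)
  36÷3 = 12 each, +1 to first 0
Round 4: Ashgrove=40 Cedarfen=39 Fernhollow=28 → close Cedarfen (overflow 30)
  39÷2 = 19 each, +1 to first 1
Round 5: Ashgrove=60 Fernhollow=47 → close Ashgrove (overflow 49)
  60÷1 = 60 each, +1 to first 0

Closure order: Juniper, Hollowpine, Dunmere, Cedarfen, Ashgrove
Last habitat: Fernhollow with 107 animals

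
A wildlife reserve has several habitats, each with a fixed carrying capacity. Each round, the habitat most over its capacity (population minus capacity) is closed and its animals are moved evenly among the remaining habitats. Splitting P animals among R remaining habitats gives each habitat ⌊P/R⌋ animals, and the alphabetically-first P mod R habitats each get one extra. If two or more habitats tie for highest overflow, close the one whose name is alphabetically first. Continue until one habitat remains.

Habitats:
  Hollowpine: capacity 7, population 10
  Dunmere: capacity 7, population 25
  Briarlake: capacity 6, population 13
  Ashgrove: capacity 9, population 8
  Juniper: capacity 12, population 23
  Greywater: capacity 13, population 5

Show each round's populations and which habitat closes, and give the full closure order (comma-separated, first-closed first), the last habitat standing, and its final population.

Round 1: Ashgrove=8 Briarlake=13 Dunmere=25 Greywater=5 Hollowpine=10 Juniper=23 → close Dunmere (overflow 18)
  25÷5 = 5 each, +1 to first 0
Round 2: Ashgrove=13 Briarlake=18 Greywater=10 Hollowpine=15 Juniper=28 → close Juniper (overflow 16)
  28÷4 = 7 each, +1 to first 0
Round 3: Ashgrove=20 Briarlake=25 Greywater=17 Hollowpine=22 → close Briarlake (overflow 19)
  25÷3 = 8 each, +1 to first 1
Round 4: Ashgrove=29 Greywater=25 Hollowpine=30 → close Hollowpine (overflow 23)
  30÷2 = 15 each, +1 to first 0
Round 5: Ashgrove=44 Greywater=40 → close Ashgrove (overflow 35)
  44÷1 = 44 each, +1 to first 0

Closure order: Dunmere, Juniper, Briarlake, Hollowpine, Ashgrove
Last habitat: Greywater with 84 animals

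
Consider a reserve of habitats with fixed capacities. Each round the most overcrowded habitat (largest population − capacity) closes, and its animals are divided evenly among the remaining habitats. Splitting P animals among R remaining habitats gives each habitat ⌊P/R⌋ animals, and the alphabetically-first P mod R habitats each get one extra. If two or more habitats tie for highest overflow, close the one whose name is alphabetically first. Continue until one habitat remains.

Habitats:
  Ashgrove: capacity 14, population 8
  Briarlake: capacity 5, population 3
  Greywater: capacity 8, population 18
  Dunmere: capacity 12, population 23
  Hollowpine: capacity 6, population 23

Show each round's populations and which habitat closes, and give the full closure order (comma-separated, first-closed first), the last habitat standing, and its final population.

Round 1: Ashgrove=8 Briarlake=3 Dunmere=23 Greywater=18 Hollowpine=23 → close Hollowpine (overflow 17)
  23÷4 = 5 each, +1 to first 3
Round 2: Ashgrove=14 Briarlake=9 Dunmere=29 Greywater=23 → close Dunmere (overflow 17)
  29÷3 = 9 each, +1 to first 2
Round 3: Ashgrove=24 Briarlake=19 Greywater=32 → close Greywater (overflow 24)
  32÷2 = 16 each, +1 to first 0
Round 4: Ashgrove=40 Briarlake=35 → close Briarlake (overflow 30)
  35÷1 = 35 each, +1 to first 0

Closure order: Hollowpine, Dunmere, Greywater, Briarlake
Last habitat: Ashgrove with 75 animals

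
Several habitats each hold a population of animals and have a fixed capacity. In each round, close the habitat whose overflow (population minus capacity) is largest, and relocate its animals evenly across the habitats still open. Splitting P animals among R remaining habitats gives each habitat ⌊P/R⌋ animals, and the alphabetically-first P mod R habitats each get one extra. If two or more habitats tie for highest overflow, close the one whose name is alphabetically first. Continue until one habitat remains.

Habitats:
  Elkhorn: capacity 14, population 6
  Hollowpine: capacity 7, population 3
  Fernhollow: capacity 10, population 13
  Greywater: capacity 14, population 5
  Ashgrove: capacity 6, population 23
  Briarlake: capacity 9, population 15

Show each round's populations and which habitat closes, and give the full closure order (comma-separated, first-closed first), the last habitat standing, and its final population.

Closure order: Ashgrove, Briarlake, Fernhollow, Hollowpine, Elkhorn
Last habitat: Greywater with 65 animals

Round 1: Ashgrove=23 Briarlake=15 Elkhorn=6 Fernhollow=13 Greywater=5 Hollowpine=3 → close Ashgrove (overflow 17)
  23÷5 = 4 each, +1 to first 3
Round 2: Briarlake=20 Elkhorn=11 Fernhollow=18 Greywater=9 Hollowpine=7 → close Briarlake (overflow 11)
  20÷4 = 5 each, +1 to first 0
Round 3: Elkhorn=16 Fernhollow=23 Greywater=14 Hollowpine=12 → close Fernhollow (overflow 13)
  23÷3 = 7 each, +1 to first 2
Round 4: Elkhorn=24 Greywater=22 Hollowpine=19 → close Hollowpine (overflow 12)
  19÷2 = 9 each, +1 to first 1
Round 5: Elkhorn=34 Greywater=31 → close Elkhorn (overflow 20)
  34÷1 = 34 each, +1 to first 0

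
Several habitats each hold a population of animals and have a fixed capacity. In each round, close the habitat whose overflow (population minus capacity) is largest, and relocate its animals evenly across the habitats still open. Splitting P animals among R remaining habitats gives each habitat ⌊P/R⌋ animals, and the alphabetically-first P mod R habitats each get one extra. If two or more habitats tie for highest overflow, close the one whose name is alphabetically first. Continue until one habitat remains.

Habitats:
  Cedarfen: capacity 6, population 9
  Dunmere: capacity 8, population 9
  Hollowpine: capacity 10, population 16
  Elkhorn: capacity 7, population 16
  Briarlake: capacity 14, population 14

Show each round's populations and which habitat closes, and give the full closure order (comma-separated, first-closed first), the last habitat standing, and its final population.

Round 1: Briarlake=14 Cedarfen=9 Dunmere=9 Elkhorn=16 Hollowpine=16 → close Elkhorn (overflow 9)
  16÷4 = 4 each, +1 to first 0
Round 2: Briarlake=18 Cedarfen=13 Dunmere=13 Hollowpine=20 → close Hollowpine (overflow 10)
  20÷3 = 6 each, +1 to first 2
Round 3: Briarlake=25 Cedarfen=20 Dunmere=19 → close Cedarfen (overflow 14)
  20÷2 = 10 each, +1 to first 0
Round 4: Briarlake=35 Dunmere=29 → close Briarlake (overflow 21)
  35÷1 = 35 each, +1 to first 0

Closure order: Elkhorn, Hollowpine, Cedarfen, Briarlake
Last habitat: Dunmere with 64 animals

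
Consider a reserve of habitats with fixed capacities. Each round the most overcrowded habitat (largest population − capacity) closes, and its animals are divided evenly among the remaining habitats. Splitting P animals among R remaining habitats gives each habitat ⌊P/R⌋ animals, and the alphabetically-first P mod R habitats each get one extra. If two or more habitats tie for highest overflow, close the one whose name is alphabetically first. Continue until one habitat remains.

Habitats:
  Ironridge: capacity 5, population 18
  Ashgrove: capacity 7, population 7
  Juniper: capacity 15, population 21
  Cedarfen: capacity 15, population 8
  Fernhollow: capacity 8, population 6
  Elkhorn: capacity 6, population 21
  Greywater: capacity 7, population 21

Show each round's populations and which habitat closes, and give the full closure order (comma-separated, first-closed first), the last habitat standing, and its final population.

Closure order: Elkhorn, Greywater, Ironridge, Juniper, Ashgrove, Fernhollow
Last habitat: Cedarfen with 102 animals

Round 1: Ashgrove=7 Cedarfen=8 Elkhorn=21 Fernhollow=6 Greywater=21 Ironridge=18 Juniper=21 → close Elkhorn (overflow 15)
  21÷6 = 3 each, +1 to first 3
Round 2: Ashgrove=11 Cedarfen=12 Fernhollow=10 Greywater=24 Ironridge=21 Juniper=24 → close Greywater (overflow 17)
  24÷5 = 4 each, +1 to first 4
Round 3: Ashgrove=16 Cedarfen=17 Fernhollow=15 Ironridge=26 Juniper=28 → close Ironridge (overflow 21)
  26÷4 = 6 each, +1 to first 2
Round 4: Ashgrove=23 Cedarfen=24 Fernhollow=21 Juniper=34 → close Juniper (overflow 19)
  34÷3 = 11 each, +1 to first 1
Round 5: Ashgrove=35 Cedarfen=35 Fernhollow=32 → close Ashgrove (overflow 28)
  35÷2 = 17 each, +1 to first 1
Round 6: Cedarfen=53 Fernhollow=49 → close Fernhollow (overflow 41)
  49÷1 = 49 each, +1 to first 0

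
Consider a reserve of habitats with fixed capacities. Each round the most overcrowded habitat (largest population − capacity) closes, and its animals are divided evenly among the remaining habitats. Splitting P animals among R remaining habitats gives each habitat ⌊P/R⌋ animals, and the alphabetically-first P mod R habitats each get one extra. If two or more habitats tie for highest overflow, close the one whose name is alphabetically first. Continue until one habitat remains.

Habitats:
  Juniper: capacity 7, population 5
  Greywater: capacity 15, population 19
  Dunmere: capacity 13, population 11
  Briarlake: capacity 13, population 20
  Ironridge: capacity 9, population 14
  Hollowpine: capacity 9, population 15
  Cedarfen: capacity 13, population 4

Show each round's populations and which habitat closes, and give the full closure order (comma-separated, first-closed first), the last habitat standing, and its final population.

Round 1: Briarlake=20 Cedarfen=4 Dunmere=11 Greywater=19 Hollowpine=15 Ironridge=14 Juniper=5 → close Briarlake (overflow 7)
  20÷6 = 3 each, +1 to first 2
Round 2: Cedarfen=8 Dunmere=15 Greywater=22 Hollowpine=18 Ironridge=17 Juniper=8 → close Hollowpine (overflow 9)
  18÷5 = 3 each, +1 to first 3
Round 3: Cedarfen=12 Dunmere=19 Greywater=26 Ironridge=20 Juniper=11 → close Greywater (overflow 11)
  26÷4 = 6 each, +1 to first 2
Round 4: Cedarfen=19 Dunmere=26 Ironridge=26 Juniper=17 → close Ironridge (overflow 17)
  26÷3 = 8 each, +1 to first 2
Round 5: Cedarfen=28 Dunmere=35 Juniper=25 → close Dunmere (overflow 22)
  35÷2 = 17 each, +1 to first 1
Round 6: Cedarfen=46 Juniper=42 → close Juniper (overflow 35)
  42÷1 = 42 each, +1 to first 0

Closure order: Briarlake, Hollowpine, Greywater, Ironridge, Dunmere, Juniper
Last habitat: Cedarfen with 88 animals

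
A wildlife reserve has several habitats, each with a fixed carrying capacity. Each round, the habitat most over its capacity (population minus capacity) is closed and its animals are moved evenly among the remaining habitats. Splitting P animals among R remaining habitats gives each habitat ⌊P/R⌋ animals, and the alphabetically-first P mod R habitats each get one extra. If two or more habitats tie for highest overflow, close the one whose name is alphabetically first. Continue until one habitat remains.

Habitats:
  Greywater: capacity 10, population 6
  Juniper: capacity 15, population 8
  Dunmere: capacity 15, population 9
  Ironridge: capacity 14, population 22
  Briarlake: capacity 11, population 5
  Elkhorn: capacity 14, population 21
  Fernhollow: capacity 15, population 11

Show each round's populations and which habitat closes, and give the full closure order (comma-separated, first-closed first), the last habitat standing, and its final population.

Closure order: Ironridge, Elkhorn, Fernhollow, Greywater, Briarlake, Dunmere
Last habitat: Juniper with 82 animals

Round 1: Briarlake=5 Dunmere=9 Elkhorn=21 Fernhollow=11 Greywater=6 Ironridge=22 Juniper=8 → close Ironridge (overflow 8)
  22÷6 = 3 each, +1 to first 4
Round 2: Briarlake=9 Dunmere=13 Elkhorn=25 Fernhollow=15 Greywater=9 Juniper=11 → close Elkhorn (overflow 11)
  25÷5 = 5 each, +1 to first 0
Round 3: Briarlake=14 Dunmere=18 Fernhollow=20 Greywater=14 Juniper=16 → close Fernhollow (overflow 5)
  20÷4 = 5 each, +1 to first 0
Round 4: Briarlake=19 Dunmere=23 Greywater=19 Juniper=21 → close Greywater (overflow 9)
  19÷3 = 6 each, +1 to first 1
Round 5: Briarlake=26 Dunmere=29 Juniper=27 → close Briarlake (overflow 15)
  26÷2 = 13 each, +1 to first 0
Round 6: Dunmere=42 Juniper=40 → close Dunmere (overflow 27)
  42÷1 = 42 each, +1 to first 0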